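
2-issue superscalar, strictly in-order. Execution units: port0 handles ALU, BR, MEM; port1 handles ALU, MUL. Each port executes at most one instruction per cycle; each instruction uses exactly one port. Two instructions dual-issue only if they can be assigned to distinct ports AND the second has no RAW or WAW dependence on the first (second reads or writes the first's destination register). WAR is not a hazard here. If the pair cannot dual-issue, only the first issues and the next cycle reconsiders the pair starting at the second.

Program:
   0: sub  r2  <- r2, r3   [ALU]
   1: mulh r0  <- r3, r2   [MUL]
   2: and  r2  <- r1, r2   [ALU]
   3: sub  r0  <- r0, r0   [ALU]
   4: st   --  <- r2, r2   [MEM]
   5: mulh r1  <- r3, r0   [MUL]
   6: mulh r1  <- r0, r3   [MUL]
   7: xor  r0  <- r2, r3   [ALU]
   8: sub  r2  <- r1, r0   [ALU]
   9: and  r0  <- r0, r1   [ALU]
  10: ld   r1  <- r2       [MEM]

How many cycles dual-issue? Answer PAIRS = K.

#0 head=0: sub.ALU i0 RAW r2
#1 head=1: mulh.MUL and.ALU i1&i2 2-wide
#2 head=3: sub.ALU st.MEM i3&i4 2-wide
#3 head=5: mulh.MUL i5 no-port MUL/MUL
#4 head=6: mulh.MUL xor.ALU i6&i7 2-wide
#5 head=8: sub.ALU and.ALU i8&i9 2-wide
#6 head=10: ld.MEM i10 tail

PAIRS = 4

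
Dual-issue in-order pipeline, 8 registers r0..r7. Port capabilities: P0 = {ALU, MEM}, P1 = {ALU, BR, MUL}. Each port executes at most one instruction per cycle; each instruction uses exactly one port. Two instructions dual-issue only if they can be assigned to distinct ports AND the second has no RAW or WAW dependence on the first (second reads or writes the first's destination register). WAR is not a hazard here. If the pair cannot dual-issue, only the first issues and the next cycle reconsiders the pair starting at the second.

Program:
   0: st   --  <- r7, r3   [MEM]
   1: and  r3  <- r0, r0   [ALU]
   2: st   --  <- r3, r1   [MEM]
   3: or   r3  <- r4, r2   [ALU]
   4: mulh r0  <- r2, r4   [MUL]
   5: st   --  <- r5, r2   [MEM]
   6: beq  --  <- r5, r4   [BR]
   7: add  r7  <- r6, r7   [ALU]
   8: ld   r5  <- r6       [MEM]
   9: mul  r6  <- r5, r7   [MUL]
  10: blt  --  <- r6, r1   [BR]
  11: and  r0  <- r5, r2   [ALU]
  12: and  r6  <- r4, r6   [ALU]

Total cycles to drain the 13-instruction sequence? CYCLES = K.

CYCLES = 8

t=0 i0&i1:st and ; dual
t=1 i2&i3:st or ; dual
t=2 i4&i5:mulh st ; dual
t=3 i6&i7:beq add ; dual
t=4 i8:ld ; RAW r5
t=5 i9:mul ; no-port MUL/BR
t=6 i10&i11:blt and ; dual
t=7 i12:and ; tail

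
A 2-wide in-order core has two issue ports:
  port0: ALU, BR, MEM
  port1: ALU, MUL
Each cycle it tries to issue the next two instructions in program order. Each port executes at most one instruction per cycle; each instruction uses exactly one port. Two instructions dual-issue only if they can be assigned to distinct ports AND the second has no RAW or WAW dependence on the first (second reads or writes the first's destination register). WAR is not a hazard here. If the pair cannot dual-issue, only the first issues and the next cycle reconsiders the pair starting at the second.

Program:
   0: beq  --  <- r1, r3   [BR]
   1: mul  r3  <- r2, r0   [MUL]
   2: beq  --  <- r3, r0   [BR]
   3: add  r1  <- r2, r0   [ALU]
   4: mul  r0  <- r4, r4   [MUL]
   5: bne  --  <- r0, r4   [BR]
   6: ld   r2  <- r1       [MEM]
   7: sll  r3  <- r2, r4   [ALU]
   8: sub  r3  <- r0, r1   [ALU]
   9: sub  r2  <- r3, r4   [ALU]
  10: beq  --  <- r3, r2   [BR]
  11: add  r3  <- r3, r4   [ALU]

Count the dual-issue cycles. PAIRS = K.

0. beq+mul @i0+i1  | dual
1. beq+add @i2+i3  | dual
2. mul @i4  | RAW r0
3. bne @i5  | no-port BR/MEM
4. ld @i6  | RAW r2
5. sll @i7  | WAW r3
6. sub @i8  | RAW r3
7. sub @i9  | RAW r2
8. beq+add @i10+i11  | dual

PAIRS = 3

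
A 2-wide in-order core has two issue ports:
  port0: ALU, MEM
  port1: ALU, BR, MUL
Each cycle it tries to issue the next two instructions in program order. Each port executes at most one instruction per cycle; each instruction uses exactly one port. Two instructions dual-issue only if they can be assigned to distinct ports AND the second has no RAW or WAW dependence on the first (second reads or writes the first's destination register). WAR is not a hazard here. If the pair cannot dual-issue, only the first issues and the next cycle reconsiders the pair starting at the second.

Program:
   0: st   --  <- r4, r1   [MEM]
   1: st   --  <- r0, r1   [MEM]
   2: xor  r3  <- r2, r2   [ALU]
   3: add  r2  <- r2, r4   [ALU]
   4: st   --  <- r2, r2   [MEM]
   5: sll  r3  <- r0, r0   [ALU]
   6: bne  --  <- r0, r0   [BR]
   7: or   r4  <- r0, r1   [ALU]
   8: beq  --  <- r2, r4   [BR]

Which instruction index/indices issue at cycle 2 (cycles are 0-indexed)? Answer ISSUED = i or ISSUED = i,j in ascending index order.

c0: i0 st  no-port MEM/MEM
c1: i1/i2 st/xor  dual
c2: i3 add  RAW r2
c3: i4/i5 st/sll  dual
c4: i6/i7 bne/or  dual
c5: i8 beq  tail

ISSUED = 3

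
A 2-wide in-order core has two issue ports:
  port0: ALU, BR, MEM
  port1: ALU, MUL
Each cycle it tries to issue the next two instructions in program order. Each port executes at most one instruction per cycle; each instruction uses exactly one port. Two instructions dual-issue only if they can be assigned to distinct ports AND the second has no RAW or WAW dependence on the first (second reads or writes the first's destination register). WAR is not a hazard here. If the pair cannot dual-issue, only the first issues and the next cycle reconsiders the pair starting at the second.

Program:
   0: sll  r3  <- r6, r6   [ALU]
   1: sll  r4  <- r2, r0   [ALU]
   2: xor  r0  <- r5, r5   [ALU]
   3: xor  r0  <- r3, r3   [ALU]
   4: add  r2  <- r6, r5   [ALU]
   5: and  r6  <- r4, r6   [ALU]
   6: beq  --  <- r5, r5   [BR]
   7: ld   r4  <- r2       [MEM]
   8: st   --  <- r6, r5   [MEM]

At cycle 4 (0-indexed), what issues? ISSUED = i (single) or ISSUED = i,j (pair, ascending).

ISSUED = 7

#0 head=0: sll sll i0&i1 2-wide
#1 head=2: xor i2 WAW r0
#2 head=3: xor add i3&i4 2-wide
#3 head=5: and beq i5&i6 2-wide
#4 head=7: ld i7 no-port MEM/MEM
#5 head=8: st i8 tail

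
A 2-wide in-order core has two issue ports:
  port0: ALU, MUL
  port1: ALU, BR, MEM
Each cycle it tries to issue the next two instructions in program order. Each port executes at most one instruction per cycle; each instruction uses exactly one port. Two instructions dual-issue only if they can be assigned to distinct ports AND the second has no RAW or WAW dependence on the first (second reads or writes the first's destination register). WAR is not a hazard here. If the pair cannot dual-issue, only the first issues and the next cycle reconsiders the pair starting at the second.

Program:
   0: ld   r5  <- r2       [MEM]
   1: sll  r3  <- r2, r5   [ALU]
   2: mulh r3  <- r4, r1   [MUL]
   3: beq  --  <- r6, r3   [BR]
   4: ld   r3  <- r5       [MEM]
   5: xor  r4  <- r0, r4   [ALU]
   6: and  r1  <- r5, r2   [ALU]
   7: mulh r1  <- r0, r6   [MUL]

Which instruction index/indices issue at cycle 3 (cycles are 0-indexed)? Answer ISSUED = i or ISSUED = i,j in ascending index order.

ISSUED = 3

#0 head=0: ld i0 RAW r5
#1 head=1: sll i1 WAW r3
#2 head=2: mulh i2 RAW r3
#3 head=3: beq i3 no-port BR/MEM
#4 head=4: ld+xor i4/i5 pair
#5 head=6: and i6 WAW r1
#6 head=7: mulh i7 tail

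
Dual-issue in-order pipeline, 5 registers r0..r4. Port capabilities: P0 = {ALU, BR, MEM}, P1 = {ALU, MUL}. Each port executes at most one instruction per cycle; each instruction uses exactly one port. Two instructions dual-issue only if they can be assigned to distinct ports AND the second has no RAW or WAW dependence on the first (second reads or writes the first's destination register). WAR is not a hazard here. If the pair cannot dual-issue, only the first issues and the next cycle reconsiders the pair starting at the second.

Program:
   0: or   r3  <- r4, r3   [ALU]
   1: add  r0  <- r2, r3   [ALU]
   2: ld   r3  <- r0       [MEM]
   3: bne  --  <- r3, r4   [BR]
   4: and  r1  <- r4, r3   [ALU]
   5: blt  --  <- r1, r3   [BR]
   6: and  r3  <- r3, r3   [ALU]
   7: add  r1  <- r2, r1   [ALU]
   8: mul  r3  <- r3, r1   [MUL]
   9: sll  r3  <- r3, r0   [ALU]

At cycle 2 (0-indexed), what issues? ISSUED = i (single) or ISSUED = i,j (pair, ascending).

0. or.ALU @i0  | RAW r3
1. add.ALU @i1  | RAW r0
2. ld.MEM @i2  | no-port MEM/BR
3. bne.BR/and.ALU @i3&i4  | dual
4. blt.BR/and.ALU @i5&i6  | dual
5. add.ALU @i7  | RAW r1
6. mul.MUL @i8  | RAW+WAW r3
7. sll.ALU @i9  | tail

ISSUED = 2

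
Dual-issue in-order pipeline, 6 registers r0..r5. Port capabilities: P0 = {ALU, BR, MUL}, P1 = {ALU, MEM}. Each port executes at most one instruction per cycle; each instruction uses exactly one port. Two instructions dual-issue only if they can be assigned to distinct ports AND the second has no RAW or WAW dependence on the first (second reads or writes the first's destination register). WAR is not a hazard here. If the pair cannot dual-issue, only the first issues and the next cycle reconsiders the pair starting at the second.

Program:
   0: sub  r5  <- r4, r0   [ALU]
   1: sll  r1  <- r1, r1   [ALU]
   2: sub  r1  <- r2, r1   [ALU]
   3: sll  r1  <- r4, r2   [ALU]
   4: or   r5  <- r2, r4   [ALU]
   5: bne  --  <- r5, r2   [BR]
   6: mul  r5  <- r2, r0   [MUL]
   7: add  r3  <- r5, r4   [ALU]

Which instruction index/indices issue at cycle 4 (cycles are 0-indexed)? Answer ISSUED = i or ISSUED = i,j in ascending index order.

ISSUED = 6

  cy0 -> i0+i1 (sub;sll) 2-wide
  cy1 -> i2 (sub) WAW r1
  cy2 -> i3+i4 (sll;or) 2-wide
  cy3 -> i5 (bne) no-port BR/MUL
  cy4 -> i6 (mul) RAW r5
  cy5 -> i7 (add) tail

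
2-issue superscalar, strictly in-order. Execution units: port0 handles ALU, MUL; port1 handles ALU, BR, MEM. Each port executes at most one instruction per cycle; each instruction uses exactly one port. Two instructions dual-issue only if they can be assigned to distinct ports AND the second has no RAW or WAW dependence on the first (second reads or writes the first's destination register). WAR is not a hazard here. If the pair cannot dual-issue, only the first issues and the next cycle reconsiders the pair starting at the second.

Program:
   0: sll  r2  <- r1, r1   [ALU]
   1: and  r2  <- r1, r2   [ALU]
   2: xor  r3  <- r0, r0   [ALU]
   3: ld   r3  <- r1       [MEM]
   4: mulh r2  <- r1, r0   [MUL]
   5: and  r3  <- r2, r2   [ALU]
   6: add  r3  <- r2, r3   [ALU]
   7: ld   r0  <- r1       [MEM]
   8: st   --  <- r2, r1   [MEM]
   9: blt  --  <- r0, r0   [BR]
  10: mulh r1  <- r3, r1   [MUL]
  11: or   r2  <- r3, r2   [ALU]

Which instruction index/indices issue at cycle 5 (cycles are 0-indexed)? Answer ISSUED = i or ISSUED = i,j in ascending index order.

[0] i0  sll.ALU  -- RAW+WAW r2
[1] i1,i2  and.ALU/xor.ALU  -- 2-wide
[2] i3,i4  ld.MEM/mulh.MUL  -- 2-wide
[3] i5  and.ALU  -- RAW+WAW r3
[4] i6,i7  add.ALU/ld.MEM  -- 2-wide
[5] i8  st.MEM  -- no-port MEM/BR
[6] i9,i10  blt.BR/mulh.MUL  -- 2-wide
[7] i11  or.ALU  -- tail

ISSUED = 8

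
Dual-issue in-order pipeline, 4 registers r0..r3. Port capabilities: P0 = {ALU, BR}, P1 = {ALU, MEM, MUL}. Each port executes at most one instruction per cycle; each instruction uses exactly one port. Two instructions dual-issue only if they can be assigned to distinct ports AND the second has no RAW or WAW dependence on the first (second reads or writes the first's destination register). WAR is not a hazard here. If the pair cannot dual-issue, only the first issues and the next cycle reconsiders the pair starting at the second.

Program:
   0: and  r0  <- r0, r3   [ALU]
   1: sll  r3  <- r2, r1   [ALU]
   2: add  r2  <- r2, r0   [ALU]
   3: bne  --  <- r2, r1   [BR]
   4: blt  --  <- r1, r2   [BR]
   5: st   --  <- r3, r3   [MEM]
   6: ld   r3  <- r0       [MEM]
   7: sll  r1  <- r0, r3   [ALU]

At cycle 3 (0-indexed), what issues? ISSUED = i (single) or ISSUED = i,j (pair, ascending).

[0] i0+i1  and/sll  -- pair
[1] i2  add  -- RAW r2
[2] i3  bne  -- no-port BR/BR
[3] i4+i5  blt/st  -- pair
[4] i6  ld  -- RAW r3
[5] i7  sll  -- tail

ISSUED = 4,5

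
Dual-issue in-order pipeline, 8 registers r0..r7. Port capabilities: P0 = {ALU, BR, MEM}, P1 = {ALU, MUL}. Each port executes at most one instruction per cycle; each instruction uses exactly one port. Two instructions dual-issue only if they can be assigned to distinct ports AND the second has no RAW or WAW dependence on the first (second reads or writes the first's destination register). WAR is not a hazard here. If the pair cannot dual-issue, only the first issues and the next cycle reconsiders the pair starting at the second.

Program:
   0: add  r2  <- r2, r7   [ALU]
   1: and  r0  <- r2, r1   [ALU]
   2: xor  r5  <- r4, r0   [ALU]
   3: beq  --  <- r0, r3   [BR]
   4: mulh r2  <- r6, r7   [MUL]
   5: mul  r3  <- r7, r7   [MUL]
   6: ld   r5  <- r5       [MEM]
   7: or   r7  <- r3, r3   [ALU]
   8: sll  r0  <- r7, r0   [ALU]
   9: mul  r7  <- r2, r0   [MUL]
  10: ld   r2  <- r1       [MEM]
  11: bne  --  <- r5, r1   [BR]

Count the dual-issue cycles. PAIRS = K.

PAIRS = 3

[0] i0  add  -- RAW r2
[1] i1  and  -- RAW r0
[2] i2/i3  xor+beq  -- dual
[3] i4  mulh  -- no-port MUL/MUL
[4] i5/i6  mul+ld  -- dual
[5] i7  or  -- RAW r7
[6] i8  sll  -- RAW r0
[7] i9/i10  mul+ld  -- dual
[8] i11  bne  -- tail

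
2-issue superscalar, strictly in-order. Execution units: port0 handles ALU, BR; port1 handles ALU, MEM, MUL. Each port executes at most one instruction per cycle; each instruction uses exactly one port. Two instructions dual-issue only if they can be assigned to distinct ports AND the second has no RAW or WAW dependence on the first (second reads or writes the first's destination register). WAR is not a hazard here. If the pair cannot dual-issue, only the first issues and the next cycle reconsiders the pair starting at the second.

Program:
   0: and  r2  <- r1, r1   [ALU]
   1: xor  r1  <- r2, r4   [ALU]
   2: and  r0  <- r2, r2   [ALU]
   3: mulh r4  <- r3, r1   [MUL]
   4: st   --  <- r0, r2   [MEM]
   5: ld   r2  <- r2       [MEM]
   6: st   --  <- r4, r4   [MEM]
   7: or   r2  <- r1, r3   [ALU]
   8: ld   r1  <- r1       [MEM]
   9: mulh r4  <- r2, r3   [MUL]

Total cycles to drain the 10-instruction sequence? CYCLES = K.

c0: i0 and  RAW r2
c1: i1&i2 xor and  2-wide
c2: i3 mulh  no-port MUL/MEM
c3: i4 st  no-port MEM/MEM
c4: i5 ld  no-port MEM/MEM
c5: i6&i7 st or  2-wide
c6: i8 ld  no-port MEM/MUL
c7: i9 mulh  tail

CYCLES = 8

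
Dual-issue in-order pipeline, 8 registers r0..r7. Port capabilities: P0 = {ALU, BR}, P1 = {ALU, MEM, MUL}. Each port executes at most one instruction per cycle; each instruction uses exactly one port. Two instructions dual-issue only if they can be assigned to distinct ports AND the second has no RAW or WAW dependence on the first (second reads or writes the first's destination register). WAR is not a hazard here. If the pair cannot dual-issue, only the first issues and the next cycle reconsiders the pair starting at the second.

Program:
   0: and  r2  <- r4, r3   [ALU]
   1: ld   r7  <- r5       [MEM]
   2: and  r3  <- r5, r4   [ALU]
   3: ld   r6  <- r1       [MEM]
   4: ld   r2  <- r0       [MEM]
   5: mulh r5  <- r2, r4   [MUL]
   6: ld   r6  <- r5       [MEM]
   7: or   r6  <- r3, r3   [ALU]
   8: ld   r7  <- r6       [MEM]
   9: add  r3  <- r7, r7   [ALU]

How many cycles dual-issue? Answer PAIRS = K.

PAIRS = 2

#0 head=0: and ld i0/i1 pair
#1 head=2: and ld i2/i3 pair
#2 head=4: ld i4 no-port MEM/MUL
#3 head=5: mulh i5 no-port MUL/MEM
#4 head=6: ld i6 WAW r6
#5 head=7: or i7 RAW r6
#6 head=8: ld i8 RAW r7
#7 head=9: add i9 tail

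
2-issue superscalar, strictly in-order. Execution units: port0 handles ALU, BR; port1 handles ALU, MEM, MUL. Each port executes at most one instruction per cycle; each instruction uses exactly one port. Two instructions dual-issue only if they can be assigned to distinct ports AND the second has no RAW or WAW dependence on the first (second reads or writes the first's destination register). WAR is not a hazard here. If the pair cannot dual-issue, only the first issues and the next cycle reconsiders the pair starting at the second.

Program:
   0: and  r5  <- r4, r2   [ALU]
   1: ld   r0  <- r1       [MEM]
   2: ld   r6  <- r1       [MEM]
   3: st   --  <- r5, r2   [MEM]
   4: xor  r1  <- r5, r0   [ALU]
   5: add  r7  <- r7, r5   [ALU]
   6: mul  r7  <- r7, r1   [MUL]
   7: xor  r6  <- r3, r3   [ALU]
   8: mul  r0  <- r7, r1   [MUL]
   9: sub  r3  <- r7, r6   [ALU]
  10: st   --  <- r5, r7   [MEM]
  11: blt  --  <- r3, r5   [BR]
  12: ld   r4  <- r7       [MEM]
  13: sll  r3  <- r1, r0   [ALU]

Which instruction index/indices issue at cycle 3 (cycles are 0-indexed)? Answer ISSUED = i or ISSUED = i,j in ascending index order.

  cy0 -> i0/i1 (and ld) 2-wide
  cy1 -> i2 (ld) no-port MEM/MEM
  cy2 -> i3/i4 (st xor) 2-wide
  cy3 -> i5 (add) RAW+WAW r7
  cy4 -> i6/i7 (mul xor) 2-wide
  cy5 -> i8/i9 (mul sub) 2-wide
  cy6 -> i10/i11 (st blt) 2-wide
  cy7 -> i12/i13 (ld sll) 2-wide

ISSUED = 5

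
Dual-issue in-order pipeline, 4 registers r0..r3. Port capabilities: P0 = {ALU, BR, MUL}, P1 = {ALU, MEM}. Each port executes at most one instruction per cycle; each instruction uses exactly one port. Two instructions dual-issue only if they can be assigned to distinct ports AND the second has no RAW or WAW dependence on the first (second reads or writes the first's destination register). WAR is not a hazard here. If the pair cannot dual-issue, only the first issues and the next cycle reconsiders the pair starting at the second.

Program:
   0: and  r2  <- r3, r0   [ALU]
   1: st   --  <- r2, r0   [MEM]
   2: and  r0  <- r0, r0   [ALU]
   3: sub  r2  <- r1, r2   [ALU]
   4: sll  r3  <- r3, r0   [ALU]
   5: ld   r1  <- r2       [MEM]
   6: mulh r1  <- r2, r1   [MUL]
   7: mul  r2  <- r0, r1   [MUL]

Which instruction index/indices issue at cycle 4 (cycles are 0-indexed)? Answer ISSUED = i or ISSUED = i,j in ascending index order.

ISSUED = 6

0. and @i0  | RAW r2
1. st;and @i1&i2  | pair
2. sub;sll @i3&i4  | pair
3. ld @i5  | RAW+WAW r1
4. mulh @i6  | no-port MUL/MUL
5. mul @i7  | tail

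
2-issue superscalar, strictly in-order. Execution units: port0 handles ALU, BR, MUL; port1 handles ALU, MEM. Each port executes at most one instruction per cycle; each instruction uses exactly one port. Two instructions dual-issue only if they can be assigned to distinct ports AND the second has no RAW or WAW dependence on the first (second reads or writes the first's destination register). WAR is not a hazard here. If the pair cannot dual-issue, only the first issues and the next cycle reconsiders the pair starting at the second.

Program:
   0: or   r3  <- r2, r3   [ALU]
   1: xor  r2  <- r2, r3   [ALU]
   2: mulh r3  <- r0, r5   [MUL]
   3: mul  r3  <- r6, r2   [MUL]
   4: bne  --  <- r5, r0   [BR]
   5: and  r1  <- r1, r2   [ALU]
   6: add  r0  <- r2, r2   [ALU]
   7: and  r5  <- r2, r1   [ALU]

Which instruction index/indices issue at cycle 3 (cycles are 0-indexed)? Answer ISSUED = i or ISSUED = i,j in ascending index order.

ISSUED = 4,5

t=0 i0:or.ALU ; RAW r3
t=1 i1/i2:xor.ALU+mulh.MUL ; pair
t=2 i3:mul.MUL ; no-port MUL/BR
t=3 i4/i5:bne.BR+and.ALU ; pair
t=4 i6/i7:add.ALU+and.ALU ; pair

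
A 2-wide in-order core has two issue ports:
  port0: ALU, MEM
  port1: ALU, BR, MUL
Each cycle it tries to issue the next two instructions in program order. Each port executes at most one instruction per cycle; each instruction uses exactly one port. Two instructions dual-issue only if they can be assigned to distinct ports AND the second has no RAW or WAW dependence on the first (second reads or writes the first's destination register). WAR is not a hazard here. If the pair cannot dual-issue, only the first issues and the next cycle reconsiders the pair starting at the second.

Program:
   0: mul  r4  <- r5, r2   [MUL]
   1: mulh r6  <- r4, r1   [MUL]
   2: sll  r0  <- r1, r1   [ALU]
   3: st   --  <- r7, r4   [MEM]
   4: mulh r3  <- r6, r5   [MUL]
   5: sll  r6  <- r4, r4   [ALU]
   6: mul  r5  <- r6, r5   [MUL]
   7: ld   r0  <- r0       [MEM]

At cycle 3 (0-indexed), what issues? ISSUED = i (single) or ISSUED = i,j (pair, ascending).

0. mul.MUL @i0  | no-port MUL/MUL
1. mulh.MUL sll.ALU @i1/i2  | dual
2. st.MEM mulh.MUL @i3/i4  | dual
3. sll.ALU @i5  | RAW r6
4. mul.MUL ld.MEM @i6/i7  | dual

ISSUED = 5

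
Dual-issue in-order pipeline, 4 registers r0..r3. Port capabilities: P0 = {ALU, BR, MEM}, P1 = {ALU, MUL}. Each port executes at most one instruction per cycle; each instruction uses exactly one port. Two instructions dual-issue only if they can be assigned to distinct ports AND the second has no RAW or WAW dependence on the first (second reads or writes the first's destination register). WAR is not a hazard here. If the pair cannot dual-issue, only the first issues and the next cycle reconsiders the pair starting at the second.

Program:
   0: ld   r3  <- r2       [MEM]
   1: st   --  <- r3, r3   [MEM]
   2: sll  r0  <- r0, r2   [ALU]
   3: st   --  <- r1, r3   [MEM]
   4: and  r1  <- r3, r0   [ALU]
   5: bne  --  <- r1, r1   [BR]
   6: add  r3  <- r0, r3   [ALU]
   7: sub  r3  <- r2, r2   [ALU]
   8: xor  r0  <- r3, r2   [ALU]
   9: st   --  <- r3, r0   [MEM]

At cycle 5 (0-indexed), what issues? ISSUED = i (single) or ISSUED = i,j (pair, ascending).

c0: i0 ld.MEM  no-port MEM/MEM
c1: i1,i2 st.MEM/sll.ALU  2-wide
c2: i3,i4 st.MEM/and.ALU  2-wide
c3: i5,i6 bne.BR/add.ALU  2-wide
c4: i7 sub.ALU  RAW r3
c5: i8 xor.ALU  RAW r0
c6: i9 st.MEM  tail

ISSUED = 8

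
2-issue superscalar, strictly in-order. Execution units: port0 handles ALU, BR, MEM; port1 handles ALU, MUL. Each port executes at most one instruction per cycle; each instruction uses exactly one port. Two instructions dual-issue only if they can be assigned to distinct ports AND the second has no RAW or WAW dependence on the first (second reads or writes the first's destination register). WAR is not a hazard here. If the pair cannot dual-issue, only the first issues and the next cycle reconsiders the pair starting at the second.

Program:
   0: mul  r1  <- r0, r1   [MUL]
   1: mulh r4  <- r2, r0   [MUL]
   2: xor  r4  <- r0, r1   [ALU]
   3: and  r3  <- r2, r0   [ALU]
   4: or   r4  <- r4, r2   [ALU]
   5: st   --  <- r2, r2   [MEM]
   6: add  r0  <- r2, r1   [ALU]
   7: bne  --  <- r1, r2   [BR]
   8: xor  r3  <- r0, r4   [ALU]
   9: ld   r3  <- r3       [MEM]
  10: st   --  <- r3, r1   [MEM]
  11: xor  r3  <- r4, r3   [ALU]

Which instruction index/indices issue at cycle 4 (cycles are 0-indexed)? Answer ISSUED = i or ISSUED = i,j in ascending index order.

  cy0 -> i0 (mul) no-port MUL/MUL
  cy1 -> i1 (mulh) WAW r4
  cy2 -> i2,i3 (xor/and) dual
  cy3 -> i4,i5 (or/st) dual
  cy4 -> i6,i7 (add/bne) dual
  cy5 -> i8 (xor) RAW+WAW r3
  cy6 -> i9 (ld) no-port MEM/MEM
  cy7 -> i10,i11 (st/xor) dual

ISSUED = 6,7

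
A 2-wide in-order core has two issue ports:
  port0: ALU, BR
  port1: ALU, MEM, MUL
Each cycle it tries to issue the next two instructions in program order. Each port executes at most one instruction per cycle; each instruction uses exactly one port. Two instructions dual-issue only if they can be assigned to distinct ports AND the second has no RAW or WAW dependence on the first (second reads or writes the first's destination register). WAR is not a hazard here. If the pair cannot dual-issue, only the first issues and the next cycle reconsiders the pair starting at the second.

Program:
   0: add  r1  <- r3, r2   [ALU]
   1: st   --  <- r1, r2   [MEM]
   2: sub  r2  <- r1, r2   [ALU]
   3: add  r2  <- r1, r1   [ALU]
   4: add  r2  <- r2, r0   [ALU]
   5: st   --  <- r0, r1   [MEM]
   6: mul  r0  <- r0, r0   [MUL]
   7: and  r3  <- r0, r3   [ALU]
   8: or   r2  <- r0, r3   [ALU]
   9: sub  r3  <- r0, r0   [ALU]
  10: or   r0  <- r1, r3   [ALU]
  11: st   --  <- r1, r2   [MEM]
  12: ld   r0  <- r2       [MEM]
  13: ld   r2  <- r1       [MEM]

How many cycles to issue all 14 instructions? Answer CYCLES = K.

CYCLES = 10

  cy0 -> i0 (add.ALU) RAW r1
  cy1 -> i1&i2 (st.MEM sub.ALU) dual
  cy2 -> i3 (add.ALU) RAW+WAW r2
  cy3 -> i4&i5 (add.ALU st.MEM) dual
  cy4 -> i6 (mul.MUL) RAW r0
  cy5 -> i7 (and.ALU) RAW r3
  cy6 -> i8&i9 (or.ALU sub.ALU) dual
  cy7 -> i10&i11 (or.ALU st.MEM) dual
  cy8 -> i12 (ld.MEM) no-port MEM/MEM
  cy9 -> i13 (ld.MEM) tail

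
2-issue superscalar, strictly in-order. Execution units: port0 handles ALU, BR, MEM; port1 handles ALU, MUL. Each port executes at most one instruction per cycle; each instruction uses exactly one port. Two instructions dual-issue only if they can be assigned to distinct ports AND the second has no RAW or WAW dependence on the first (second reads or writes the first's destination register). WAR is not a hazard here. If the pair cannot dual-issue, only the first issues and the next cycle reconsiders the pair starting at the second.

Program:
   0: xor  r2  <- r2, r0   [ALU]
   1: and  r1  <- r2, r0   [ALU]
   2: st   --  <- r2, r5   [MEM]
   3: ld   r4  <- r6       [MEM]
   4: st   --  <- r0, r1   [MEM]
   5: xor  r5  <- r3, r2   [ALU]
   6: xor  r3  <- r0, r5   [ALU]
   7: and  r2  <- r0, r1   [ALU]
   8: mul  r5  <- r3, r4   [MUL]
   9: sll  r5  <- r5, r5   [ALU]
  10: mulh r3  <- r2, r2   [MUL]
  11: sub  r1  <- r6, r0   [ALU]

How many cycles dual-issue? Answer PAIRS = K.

  cy0 -> i0 (xor.ALU) RAW r2
  cy1 -> i1+i2 (and.ALU/st.MEM) 2-wide
  cy2 -> i3 (ld.MEM) no-port MEM/MEM
  cy3 -> i4+i5 (st.MEM/xor.ALU) 2-wide
  cy4 -> i6+i7 (xor.ALU/and.ALU) 2-wide
  cy5 -> i8 (mul.MUL) RAW+WAW r5
  cy6 -> i9+i10 (sll.ALU/mulh.MUL) 2-wide
  cy7 -> i11 (sub.ALU) tail

PAIRS = 4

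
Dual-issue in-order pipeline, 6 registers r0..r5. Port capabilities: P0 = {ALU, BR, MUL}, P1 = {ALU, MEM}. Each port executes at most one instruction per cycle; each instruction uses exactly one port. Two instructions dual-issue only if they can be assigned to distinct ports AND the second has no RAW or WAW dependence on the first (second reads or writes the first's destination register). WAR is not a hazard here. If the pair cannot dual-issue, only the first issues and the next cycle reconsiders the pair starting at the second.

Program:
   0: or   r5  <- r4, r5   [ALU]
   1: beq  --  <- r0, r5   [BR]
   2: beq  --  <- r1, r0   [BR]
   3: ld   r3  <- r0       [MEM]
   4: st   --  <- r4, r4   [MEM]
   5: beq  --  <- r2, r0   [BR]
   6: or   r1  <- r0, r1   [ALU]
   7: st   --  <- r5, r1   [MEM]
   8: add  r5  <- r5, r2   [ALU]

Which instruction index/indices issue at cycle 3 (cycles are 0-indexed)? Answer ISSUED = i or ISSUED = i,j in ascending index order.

[0] i0  or.ALU  -- RAW r5
[1] i1  beq.BR  -- no-port BR/BR
[2] i2&i3  beq.BR;ld.MEM  -- 2-wide
[3] i4&i5  st.MEM;beq.BR  -- 2-wide
[4] i6  or.ALU  -- RAW r1
[5] i7&i8  st.MEM;add.ALU  -- 2-wide

ISSUED = 4,5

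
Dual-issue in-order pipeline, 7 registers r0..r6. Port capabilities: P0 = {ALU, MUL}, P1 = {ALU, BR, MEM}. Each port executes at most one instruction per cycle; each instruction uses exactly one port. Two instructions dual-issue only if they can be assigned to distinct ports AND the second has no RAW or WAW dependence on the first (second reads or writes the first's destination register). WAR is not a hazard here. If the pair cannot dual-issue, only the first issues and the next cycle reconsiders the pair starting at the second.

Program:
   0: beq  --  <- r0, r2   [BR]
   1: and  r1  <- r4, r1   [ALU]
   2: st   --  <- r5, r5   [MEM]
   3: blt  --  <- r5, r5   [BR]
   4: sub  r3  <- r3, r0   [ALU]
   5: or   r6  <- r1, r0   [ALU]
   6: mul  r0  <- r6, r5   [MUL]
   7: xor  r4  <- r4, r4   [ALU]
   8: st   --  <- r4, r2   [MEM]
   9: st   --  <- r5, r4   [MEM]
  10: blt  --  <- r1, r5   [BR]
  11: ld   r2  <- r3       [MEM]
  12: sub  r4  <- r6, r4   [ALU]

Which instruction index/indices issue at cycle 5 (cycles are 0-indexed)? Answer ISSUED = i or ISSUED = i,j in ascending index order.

0. beq.BR;and.ALU @i0&i1  | 2-wide
1. st.MEM @i2  | no-port MEM/BR
2. blt.BR;sub.ALU @i3&i4  | 2-wide
3. or.ALU @i5  | RAW r6
4. mul.MUL;xor.ALU @i6&i7  | 2-wide
5. st.MEM @i8  | no-port MEM/MEM
6. st.MEM @i9  | no-port MEM/BR
7. blt.BR @i10  | no-port BR/MEM
8. ld.MEM;sub.ALU @i11&i12  | 2-wide

ISSUED = 8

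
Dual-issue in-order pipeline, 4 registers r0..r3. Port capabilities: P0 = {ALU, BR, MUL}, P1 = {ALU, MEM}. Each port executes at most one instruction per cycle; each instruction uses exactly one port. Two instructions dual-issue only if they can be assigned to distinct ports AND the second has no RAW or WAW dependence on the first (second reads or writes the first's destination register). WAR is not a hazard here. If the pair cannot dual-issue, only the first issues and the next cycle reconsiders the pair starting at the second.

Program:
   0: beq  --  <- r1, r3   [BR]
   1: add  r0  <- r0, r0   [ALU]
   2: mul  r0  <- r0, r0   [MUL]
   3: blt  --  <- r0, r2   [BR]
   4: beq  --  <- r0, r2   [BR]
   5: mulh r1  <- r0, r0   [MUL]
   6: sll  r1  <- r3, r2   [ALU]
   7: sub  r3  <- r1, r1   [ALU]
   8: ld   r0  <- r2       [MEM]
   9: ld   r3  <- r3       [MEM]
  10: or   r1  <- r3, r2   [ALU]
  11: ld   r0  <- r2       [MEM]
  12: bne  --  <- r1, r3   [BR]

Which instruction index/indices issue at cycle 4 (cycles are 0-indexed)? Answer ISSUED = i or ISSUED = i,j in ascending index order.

ISSUED = 5

  cy0 -> i0&i1 (beq+add) pair
  cy1 -> i2 (mul) no-port MUL/BR
  cy2 -> i3 (blt) no-port BR/BR
  cy3 -> i4 (beq) no-port BR/MUL
  cy4 -> i5 (mulh) WAW r1
  cy5 -> i6 (sll) RAW r1
  cy6 -> i7&i8 (sub+ld) pair
  cy7 -> i9 (ld) RAW r3
  cy8 -> i10&i11 (or+ld) pair
  cy9 -> i12 (bne) tail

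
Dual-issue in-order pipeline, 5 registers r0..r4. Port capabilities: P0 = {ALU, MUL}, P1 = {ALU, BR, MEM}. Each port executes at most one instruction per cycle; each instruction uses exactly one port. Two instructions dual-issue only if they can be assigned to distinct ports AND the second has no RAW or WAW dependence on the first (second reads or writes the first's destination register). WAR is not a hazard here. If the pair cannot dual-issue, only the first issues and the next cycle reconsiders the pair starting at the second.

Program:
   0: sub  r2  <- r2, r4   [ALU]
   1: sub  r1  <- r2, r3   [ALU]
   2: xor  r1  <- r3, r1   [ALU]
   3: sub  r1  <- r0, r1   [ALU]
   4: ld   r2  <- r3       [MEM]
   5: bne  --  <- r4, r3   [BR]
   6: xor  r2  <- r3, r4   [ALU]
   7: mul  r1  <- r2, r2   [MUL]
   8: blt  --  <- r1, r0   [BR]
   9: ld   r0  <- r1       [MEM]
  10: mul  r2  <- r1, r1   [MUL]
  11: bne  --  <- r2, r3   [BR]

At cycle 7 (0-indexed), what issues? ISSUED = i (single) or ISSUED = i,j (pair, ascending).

c0: i0 sub  RAW r2
c1: i1 sub  RAW+WAW r1
c2: i2 xor  RAW+WAW r1
c3: i3&i4 sub;ld  pair
c4: i5&i6 bne;xor  pair
c5: i7 mul  RAW r1
c6: i8 blt  no-port BR/MEM
c7: i9&i10 ld;mul  pair
c8: i11 bne  tail

ISSUED = 9,10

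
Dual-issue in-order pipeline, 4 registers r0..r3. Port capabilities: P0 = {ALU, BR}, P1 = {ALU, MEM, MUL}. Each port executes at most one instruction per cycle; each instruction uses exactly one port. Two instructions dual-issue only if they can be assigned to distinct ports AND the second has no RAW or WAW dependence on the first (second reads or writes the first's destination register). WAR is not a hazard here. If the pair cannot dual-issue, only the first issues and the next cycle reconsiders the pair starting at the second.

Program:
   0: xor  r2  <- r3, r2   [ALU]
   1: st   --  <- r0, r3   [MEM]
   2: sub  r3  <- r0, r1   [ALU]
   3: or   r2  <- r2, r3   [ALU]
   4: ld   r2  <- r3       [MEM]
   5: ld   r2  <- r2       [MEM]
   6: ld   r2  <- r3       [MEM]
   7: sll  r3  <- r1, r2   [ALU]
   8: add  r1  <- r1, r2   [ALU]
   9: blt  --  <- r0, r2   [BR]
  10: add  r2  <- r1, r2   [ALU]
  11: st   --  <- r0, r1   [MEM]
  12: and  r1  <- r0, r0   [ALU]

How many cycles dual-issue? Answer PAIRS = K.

c0: i0+i1 xor.ALU+st.MEM  2-wide
c1: i2 sub.ALU  RAW r3
c2: i3 or.ALU  WAW r2
c3: i4 ld.MEM  no-port MEM/MEM
c4: i5 ld.MEM  no-port MEM/MEM
c5: i6 ld.MEM  RAW r2
c6: i7+i8 sll.ALU+add.ALU  2-wide
c7: i9+i10 blt.BR+add.ALU  2-wide
c8: i11+i12 st.MEM+and.ALU  2-wide

PAIRS = 4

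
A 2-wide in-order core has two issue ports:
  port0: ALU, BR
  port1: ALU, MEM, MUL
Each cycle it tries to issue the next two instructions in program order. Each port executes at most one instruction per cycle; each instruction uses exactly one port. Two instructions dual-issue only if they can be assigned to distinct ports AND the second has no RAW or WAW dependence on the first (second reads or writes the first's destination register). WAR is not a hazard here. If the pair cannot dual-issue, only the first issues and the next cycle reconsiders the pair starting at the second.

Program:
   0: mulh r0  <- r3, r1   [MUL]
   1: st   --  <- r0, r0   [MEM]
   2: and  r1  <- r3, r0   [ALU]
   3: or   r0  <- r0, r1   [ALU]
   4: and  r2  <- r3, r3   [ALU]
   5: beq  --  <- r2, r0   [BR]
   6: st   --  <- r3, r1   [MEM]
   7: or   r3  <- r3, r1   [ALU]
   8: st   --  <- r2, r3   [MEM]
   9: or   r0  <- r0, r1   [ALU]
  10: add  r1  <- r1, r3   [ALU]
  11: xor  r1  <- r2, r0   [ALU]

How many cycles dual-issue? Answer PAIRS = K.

[0] i0  mulh  -- no-port MUL/MEM
[1] i1+i2  st/and  -- dual
[2] i3+i4  or/and  -- dual
[3] i5+i6  beq/st  -- dual
[4] i7  or  -- RAW r3
[5] i8+i9  st/or  -- dual
[6] i10  add  -- WAW r1
[7] i11  xor  -- tail

PAIRS = 4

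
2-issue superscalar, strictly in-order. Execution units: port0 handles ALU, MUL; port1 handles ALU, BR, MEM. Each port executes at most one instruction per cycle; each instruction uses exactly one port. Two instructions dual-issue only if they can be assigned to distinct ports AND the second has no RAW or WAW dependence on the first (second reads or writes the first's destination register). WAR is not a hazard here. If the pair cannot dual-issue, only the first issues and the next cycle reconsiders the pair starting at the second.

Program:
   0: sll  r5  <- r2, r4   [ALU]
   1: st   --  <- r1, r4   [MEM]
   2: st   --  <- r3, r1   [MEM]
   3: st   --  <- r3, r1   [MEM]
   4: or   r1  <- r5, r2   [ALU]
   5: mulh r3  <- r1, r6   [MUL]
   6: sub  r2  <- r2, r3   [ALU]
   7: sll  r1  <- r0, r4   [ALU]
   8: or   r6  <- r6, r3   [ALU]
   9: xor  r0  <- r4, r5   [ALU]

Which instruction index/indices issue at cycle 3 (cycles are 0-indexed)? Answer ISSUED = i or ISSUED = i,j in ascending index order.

#0 head=0: sll/st i0,i1 dual
#1 head=2: st i2 no-port MEM/MEM
#2 head=3: st/or i3,i4 dual
#3 head=5: mulh i5 RAW r3
#4 head=6: sub/sll i6,i7 dual
#5 head=8: or/xor i8,i9 dual

ISSUED = 5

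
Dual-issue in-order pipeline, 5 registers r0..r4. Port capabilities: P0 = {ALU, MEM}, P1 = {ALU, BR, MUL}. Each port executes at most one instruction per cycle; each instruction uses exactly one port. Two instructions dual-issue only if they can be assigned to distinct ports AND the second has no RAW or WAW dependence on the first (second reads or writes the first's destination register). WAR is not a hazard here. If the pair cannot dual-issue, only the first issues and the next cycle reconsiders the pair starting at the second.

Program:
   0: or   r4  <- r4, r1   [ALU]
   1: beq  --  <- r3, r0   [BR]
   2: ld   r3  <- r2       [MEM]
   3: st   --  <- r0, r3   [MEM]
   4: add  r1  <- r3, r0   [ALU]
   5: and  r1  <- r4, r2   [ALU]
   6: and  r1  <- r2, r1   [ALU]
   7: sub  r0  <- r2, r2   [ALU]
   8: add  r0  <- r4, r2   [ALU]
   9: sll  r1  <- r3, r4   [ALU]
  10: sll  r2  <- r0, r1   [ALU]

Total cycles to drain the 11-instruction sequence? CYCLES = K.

  cy0 -> i0&i1 (or.ALU/beq.BR) dual
  cy1 -> i2 (ld.MEM) no-port MEM/MEM
  cy2 -> i3&i4 (st.MEM/add.ALU) dual
  cy3 -> i5 (and.ALU) RAW+WAW r1
  cy4 -> i6&i7 (and.ALU/sub.ALU) dual
  cy5 -> i8&i9 (add.ALU/sll.ALU) dual
  cy6 -> i10 (sll.ALU) tail

CYCLES = 7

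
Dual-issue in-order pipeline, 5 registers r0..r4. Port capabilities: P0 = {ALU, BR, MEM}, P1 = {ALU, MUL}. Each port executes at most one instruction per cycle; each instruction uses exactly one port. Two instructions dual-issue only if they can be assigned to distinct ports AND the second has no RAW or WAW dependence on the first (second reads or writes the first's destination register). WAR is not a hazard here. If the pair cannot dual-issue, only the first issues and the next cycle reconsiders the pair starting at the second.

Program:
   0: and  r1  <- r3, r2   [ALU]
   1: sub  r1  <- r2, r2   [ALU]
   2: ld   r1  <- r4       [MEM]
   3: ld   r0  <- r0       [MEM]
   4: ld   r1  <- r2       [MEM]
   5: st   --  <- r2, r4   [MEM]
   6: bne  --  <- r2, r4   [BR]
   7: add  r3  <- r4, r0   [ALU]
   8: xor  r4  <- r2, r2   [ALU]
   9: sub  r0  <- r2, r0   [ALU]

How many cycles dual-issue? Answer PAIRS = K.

PAIRS = 2

#0 head=0: and.ALU i0 WAW r1
#1 head=1: sub.ALU i1 WAW r1
#2 head=2: ld.MEM i2 no-port MEM/MEM
#3 head=3: ld.MEM i3 no-port MEM/MEM
#4 head=4: ld.MEM i4 no-port MEM/MEM
#5 head=5: st.MEM i5 no-port MEM/BR
#6 head=6: bne.BR/add.ALU i6&i7 dual
#7 head=8: xor.ALU/sub.ALU i8&i9 dual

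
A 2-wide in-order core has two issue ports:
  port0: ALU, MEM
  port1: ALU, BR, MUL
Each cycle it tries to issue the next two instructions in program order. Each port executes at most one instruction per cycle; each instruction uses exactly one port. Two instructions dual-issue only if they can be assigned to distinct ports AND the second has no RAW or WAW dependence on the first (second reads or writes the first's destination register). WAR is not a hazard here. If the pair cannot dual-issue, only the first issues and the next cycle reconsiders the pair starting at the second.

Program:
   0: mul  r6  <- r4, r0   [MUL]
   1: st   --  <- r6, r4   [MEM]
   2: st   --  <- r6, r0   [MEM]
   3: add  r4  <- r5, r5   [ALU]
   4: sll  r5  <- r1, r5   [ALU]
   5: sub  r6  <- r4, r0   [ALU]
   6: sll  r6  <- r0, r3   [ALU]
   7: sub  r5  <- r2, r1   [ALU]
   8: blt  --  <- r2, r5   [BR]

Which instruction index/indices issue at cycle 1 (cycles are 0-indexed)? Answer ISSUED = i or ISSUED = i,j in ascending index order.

0. mul.MUL @i0  | RAW r6
1. st.MEM @i1  | no-port MEM/MEM
2. st.MEM;add.ALU @i2&i3  | dual
3. sll.ALU;sub.ALU @i4&i5  | dual
4. sll.ALU;sub.ALU @i6&i7  | dual
5. blt.BR @i8  | tail

ISSUED = 1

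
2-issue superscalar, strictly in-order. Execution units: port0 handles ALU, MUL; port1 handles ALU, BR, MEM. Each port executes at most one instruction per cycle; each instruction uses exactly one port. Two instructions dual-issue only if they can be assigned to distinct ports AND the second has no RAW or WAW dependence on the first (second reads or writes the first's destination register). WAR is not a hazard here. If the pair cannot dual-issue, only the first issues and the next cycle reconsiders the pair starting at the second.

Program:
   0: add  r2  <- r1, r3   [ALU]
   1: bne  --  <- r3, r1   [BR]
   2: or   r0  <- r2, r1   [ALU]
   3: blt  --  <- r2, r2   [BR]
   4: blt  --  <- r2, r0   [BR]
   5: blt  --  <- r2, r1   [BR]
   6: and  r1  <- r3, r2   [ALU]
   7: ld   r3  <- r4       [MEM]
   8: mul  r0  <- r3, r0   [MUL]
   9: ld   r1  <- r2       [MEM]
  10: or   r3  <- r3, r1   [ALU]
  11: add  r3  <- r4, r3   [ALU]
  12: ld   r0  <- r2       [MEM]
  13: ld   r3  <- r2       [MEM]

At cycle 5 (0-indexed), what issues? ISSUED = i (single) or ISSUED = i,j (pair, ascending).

[0] i0+i1  add/bne  -- pair
[1] i2+i3  or/blt  -- pair
[2] i4  blt  -- no-port BR/BR
[3] i5+i6  blt/and  -- pair
[4] i7  ld  -- RAW r3
[5] i8+i9  mul/ld  -- pair
[6] i10  or  -- RAW+WAW r3
[7] i11+i12  add/ld  -- pair
[8] i13  ld  -- tail

ISSUED = 8,9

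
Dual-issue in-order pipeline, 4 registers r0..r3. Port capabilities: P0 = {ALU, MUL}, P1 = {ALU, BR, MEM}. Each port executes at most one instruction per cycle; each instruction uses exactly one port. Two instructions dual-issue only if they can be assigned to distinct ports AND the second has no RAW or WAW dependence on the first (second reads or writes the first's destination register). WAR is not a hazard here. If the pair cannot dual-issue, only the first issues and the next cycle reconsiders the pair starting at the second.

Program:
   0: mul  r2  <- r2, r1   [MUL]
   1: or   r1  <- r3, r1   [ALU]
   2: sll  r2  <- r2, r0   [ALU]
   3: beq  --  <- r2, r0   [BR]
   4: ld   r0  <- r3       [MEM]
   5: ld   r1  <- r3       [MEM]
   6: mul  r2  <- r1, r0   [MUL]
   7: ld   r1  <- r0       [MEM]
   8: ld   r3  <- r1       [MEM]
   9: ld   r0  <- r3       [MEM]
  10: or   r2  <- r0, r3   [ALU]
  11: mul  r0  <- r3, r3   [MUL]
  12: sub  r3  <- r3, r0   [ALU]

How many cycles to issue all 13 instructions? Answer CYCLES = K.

CYCLES = 10

#0 head=0: mul.MUL/or.ALU i0&i1 2-wide
#1 head=2: sll.ALU i2 RAW r2
#2 head=3: beq.BR i3 no-port BR/MEM
#3 head=4: ld.MEM i4 no-port MEM/MEM
#4 head=5: ld.MEM i5 RAW r1
#5 head=6: mul.MUL/ld.MEM i6&i7 2-wide
#6 head=8: ld.MEM i8 no-port MEM/MEM
#7 head=9: ld.MEM i9 RAW r0
#8 head=10: or.ALU/mul.MUL i10&i11 2-wide
#9 head=12: sub.ALU i12 tail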